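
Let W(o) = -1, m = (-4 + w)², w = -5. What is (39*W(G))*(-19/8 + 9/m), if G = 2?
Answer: 2119/24 ≈ 88.292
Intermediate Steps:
m = 81 (m = (-4 - 5)² = (-9)² = 81)
(39*W(G))*(-19/8 + 9/m) = (39*(-1))*(-19/8 + 9/81) = -39*(-19*⅛ + 9*(1/81)) = -39*(-19/8 + ⅑) = -39*(-163/72) = 2119/24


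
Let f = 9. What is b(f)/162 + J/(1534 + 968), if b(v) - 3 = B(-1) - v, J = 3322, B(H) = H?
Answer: 28925/22518 ≈ 1.2845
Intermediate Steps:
b(v) = 2 - v (b(v) = 3 + (-1 - v) = 2 - v)
b(f)/162 + J/(1534 + 968) = (2 - 1*9)/162 + 3322/(1534 + 968) = (2 - 9)*(1/162) + 3322/2502 = -7*1/162 + 3322*(1/2502) = -7/162 + 1661/1251 = 28925/22518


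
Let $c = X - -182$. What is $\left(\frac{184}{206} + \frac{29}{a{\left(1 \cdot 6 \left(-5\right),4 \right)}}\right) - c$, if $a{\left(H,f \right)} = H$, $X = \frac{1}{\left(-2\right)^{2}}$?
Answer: $- \frac{1126759}{6180} \approx -182.32$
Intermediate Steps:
$X = \frac{1}{4} \approx 0.25$
$c = \frac{729}{4}$ ($c = \frac{1}{4} - -182 = \frac{1}{4} + 182 = \frac{729}{4} \approx 182.25$)
$\left(\frac{184}{206} + \frac{29}{a{\left(1 \cdot 6 \left(-5\right),4 \right)}}\right) - c = \left(\frac{184}{206} + \frac{29}{1 \cdot 6 \left(-5\right)}\right) - \frac{729}{4} = \left(184 \cdot \frac{1}{206} + \frac{29}{6 \left(-5\right)}\right) - \frac{729}{4} = \left(\frac{92}{103} + \frac{29}{-30}\right) - \frac{729}{4} = \left(\frac{92}{103} + 29 \left(- \frac{1}{30}\right)\right) - \frac{729}{4} = \left(\frac{92}{103} - \frac{29}{30}\right) - \frac{729}{4} = - \frac{227}{3090} - \frac{729}{4} = - \frac{1126759}{6180}$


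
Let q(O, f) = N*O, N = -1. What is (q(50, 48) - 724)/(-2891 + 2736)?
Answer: 774/155 ≈ 4.9935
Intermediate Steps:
q(O, f) = -O
(q(50, 48) - 724)/(-2891 + 2736) = (-1*50 - 724)/(-2891 + 2736) = (-50 - 724)/(-155) = -774*(-1/155) = 774/155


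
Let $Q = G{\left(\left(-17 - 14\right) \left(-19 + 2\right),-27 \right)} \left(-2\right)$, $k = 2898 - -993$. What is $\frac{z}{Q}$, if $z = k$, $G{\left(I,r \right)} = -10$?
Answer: $\frac{3891}{20} \approx 194.55$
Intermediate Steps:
$k = 3891$ ($k = 2898 + 993 = 3891$)
$z = 3891$
$Q = 20$ ($Q = \left(-10\right) \left(-2\right) = 20$)
$\frac{z}{Q} = \frac{3891}{20}$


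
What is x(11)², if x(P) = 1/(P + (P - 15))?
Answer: 1/49 ≈ 0.020408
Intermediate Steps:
x(P) = 1/(-15 + 2*P) (x(P) = 1/(P + (-15 + P)) = 1/(-15 + 2*P))
x(11)² = (1/(-15 + 2*11))² = (1/(-15 + 22))² = (1/7)² = (⅐)² = 1/49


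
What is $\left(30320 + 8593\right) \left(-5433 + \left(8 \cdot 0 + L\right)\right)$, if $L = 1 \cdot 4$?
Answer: $-211258677$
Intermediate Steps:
$L = 4$
$\left(30320 + 8593\right) \left(-5433 + \left(8 \cdot 0 + L\right)\right) = \left(30320 + 8593\right) \left(-5433 + \left(8 \cdot 0 + 4\right)\right) = 38913 \left(-5433 + \left(0 + 4\right)\right) = 38913 \left(-5433 + 4\right) = 38913 \left(-5429\right) = -211258677$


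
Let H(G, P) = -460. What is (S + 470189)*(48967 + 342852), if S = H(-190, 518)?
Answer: 184048747051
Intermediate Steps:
S = -460
(S + 470189)*(48967 + 342852) = (-460 + 470189)*(48967 + 342852) = 469729*391819 = 184048747051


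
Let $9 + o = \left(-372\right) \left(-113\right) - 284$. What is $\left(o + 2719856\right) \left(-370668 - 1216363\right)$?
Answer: $-4382743222569$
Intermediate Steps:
$o = 41743$ ($o = -9 - -41752 = -9 + \left(42036 - 284\right) = -9 + 41752 = 41743$)
$\left(o + 2719856\right) \left(-370668 - 1216363\right) = \left(41743 + 2719856\right) \left(-370668 - 1216363\right) = 2761599 \left(-1587031\right) = -4382743222569$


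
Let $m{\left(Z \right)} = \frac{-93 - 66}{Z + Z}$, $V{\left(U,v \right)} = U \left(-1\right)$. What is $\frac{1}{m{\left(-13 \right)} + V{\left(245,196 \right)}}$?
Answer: $- \frac{26}{6211} \approx -0.0041861$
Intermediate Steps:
$V{\left(U,v \right)} = - U$
$m{\left(Z \right)} = - \frac{159}{2 Z}$
$\frac{1}{m{\left(-13 \right)} + V{\left(245,196 \right)}} = \frac{1}{- \frac{159}{2 \left(-13\right)} - 245} = \frac{1}{\left(- \frac{159}{2}\right) \left(- \frac{1}{13}\right) - 245} = \frac{1}{\frac{159}{26} - 245} = \frac{1}{- \frac{6211}{26}} = - \frac{26}{6211}$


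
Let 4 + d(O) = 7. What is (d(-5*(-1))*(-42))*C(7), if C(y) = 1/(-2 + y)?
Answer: -126/5 ≈ -25.200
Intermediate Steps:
d(O) = 3 (d(O) = -4 + 7 = 3)
(d(-5*(-1))*(-42))*C(7) = (3*(-42))/(-2 + 7) = -126/5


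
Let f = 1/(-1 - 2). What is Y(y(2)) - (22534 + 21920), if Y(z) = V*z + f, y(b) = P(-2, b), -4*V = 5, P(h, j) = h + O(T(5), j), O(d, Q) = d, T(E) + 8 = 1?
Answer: -533317/12 ≈ -44443.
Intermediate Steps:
T(E) = -7 (T(E) = -8 + 1 = -7)
f = -⅓ (f = 1/(-3) = -⅓ ≈ -0.33333)
P(h, j) = -7 + h (P(h, j) = h - 7 = -7 + h)
V = -5/4 (V = -¼*5 = -5/4 ≈ -1.2500)
y(b) = -9 (y(b) = -7 - 2 = -9)
Y(z) = -⅓ - 5*z/4 (Y(z) = -5*z/4 - ⅓ = -⅓ - 5*z/4)
Y(y(2)) - (22534 + 21920) = (-⅓ - 5/4*(-9)) - (22534 + 21920) = (-⅓ + 45/4) - 1*44454 = 131/12 - 44454 = -533317/12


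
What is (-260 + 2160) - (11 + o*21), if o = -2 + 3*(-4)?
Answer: 2183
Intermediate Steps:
o = -14 (o = -2 - 12 = -14)
(-260 + 2160) - (11 + o*21) = (-260 + 2160) - (11 - 14*21) = 1900 - (11 - 294) = 1900 - 1*(-283) = 1900 + 283 = 2183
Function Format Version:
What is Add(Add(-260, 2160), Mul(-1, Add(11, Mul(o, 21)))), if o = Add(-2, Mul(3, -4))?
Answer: 2183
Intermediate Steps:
o = -14 (o = Add(-2, -12) = -14)
Add(Add(-260, 2160), Mul(-1, Add(11, Mul(o, 21)))) = Add(Add(-260, 2160), Mul(-1, Add(11, Mul(-14, 21)))) = Add(1900, Mul(-1, Add(11, -294))) = Add(1900, Mul(-1, -283)) = Add(1900, 283) = 2183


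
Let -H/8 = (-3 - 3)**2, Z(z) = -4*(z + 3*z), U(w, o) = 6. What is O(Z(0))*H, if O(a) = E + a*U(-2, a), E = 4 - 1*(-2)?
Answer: -1728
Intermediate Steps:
E = 6 (E = 4 + 2 = 6)
Z(z) = -16*z
H = -288 (H = -8*(-3 - 3)**2 = -8*(-6)**2 = -8*36 = -288)
O(a) = 6 + 6*a (O(a) = 6 + a*6 = 6 + 6*a)
O(Z(0))*H = (6 + 6*(-16*0))*(-288) = (6 + 6*0)*(-288) = (6 + 0)*(-288) = 6*(-288) = -1728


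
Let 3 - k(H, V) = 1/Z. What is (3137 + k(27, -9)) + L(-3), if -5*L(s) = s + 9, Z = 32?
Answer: 502203/160 ≈ 3138.8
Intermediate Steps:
k(H, V) = 95/32 (k(H, V) = 3 - 1/32 = 95/32)
L(s) = -9/5 - s/5 (L(s) = -(s + 9)/5 = -(9 + s)/5 = -9/5 - s/5)
(3137 + k(27, -9)) + L(-3) = (3137 + 95/32) + (-9/5 - ⅕*(-3)) = 100479/32 + (-9/5 + ⅗) = 100479/32 - 6/5 = 502203/160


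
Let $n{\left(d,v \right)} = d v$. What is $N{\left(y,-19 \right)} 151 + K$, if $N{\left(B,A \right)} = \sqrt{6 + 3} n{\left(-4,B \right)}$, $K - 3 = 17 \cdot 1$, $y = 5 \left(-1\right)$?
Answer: $9080$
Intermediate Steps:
$y = -5$
$K = 20$ ($K = 3 + 17 \cdot 1 = 3 + 17 = 20$)
$N{\left(B,A \right)} = - 12 B$ ($N{\left(B,A \right)} = \sqrt{6 + 3} \left(- 4 B\right) = \sqrt{9} \left(- 4 B\right) = 3 \left(- 4 B\right) = - 12 B$)
$N{\left(y,-19 \right)} 151 + K = \left(-12\right) \left(-5\right) 151 + 20 = 60 \cdot 151 + 20 = 9060 + 20 = 9080$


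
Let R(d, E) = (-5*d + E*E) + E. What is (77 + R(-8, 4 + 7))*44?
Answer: 10956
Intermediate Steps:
R(d, E) = E + E**2 - 5*d (R(d, E) = (-5*d + E**2) + E = (E**2 - 5*d) + E = E + E**2 - 5*d)
(77 + R(-8, 4 + 7))*44 = (77 + ((4 + 7) + (4 + 7)**2 - 5*(-8)))*44 = (77 + (11 + 11**2 + 40))*44 = (77 + (11 + 121 + 40))*44 = (77 + 172)*44 = 249*44 = 10956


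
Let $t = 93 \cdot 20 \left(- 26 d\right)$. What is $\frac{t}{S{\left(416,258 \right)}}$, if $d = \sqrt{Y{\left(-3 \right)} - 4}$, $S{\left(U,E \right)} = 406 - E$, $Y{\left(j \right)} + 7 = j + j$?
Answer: $- \frac{12090 i \sqrt{17}}{37} \approx - 1347.3 i$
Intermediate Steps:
$Y{\left(j \right)} = -7 + 2 j$ ($Y{\left(j \right)} = -7 + \left(j + j\right) = -7 + 2 j$)
$d = i \sqrt{17}$ ($d = \sqrt{\left(-7 + 2 \left(-3\right)\right) - 4} = \sqrt{\left(-7 - 6\right) - 4} = \sqrt{-13 - 4} = \sqrt{-17} = i \sqrt{17} \approx 4.1231 i$)
$t = - 48360 i \sqrt{17}$ ($t = 93 \cdot 20 \left(- 26 i \sqrt{17}\right) = 1860 \left(- 26 i \sqrt{17}\right) = - 48360 i \sqrt{17} \approx - 1.9939 \cdot 10^{5} i$)
$\frac{t}{S{\left(416,258 \right)}} = \frac{\left(-48360\right) i \sqrt{17}}{406 - 258} = \frac{\left(-48360\right) i \sqrt{17}}{148} = - 48360 i \sqrt{17} \cdot \frac{1}{148} = - \frac{12090 i \sqrt{17}}{37}$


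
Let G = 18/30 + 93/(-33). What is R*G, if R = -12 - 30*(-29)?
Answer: -9516/5 ≈ -1903.2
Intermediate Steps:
R = 858 (R = -12 + 870 = 858)
G = -122/55 (G = 18*(1/30) + 93*(-1/33) = ⅗ - 31/11 = -122/55 ≈ -2.2182)
R*G = 858*(-122/55) = -9516/5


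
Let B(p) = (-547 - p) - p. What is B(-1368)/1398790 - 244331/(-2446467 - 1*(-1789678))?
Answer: 343205470611/918709885310 ≈ 0.37357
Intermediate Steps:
B(p) = -547 - 2*p
B(-1368)/1398790 - 244331/(-2446467 - 1*(-1789678)) = (-547 - 2*(-1368))/1398790 - 244331/(-2446467 - 1*(-1789678)) = (-547 + 2736)*(1/1398790) - 244331/(-2446467 + 1789678) = 2189*(1/1398790) - 244331/(-656789) = 2189/1398790 - 244331*(-1/656789) = 2189/1398790 + 244331/656789 = 343205470611/918709885310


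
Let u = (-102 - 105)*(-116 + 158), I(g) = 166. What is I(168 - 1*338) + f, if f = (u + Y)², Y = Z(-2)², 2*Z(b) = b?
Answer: 75568415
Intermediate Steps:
Z(b) = b/2
u = -8694 (u = -207*42 = -8694)
Y = 1 (Y = ((½)*(-2))² = (-1)² = 1)
f = 75568249 (f = (-8694 + 1)² = (-8693)² = 75568249)
I(168 - 1*338) + f = 166 + 75568249 = 75568415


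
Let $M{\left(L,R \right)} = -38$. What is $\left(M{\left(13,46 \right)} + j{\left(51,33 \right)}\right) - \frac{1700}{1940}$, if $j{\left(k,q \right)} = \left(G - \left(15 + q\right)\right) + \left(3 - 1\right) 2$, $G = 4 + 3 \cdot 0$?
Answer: $- \frac{7651}{97} \approx -78.876$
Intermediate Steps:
$G = 4$ ($G = 4 + 0 = 4$)
$j{\left(k,q \right)} = -7 - q$ ($j{\left(k,q \right)} = \left(4 - \left(15 + q\right)\right) + \left(3 - 1\right) 2 = \left(-11 - q\right) + 2 \cdot 2 = \left(-11 - q\right) + 4 = -7 - q$)
$\left(M{\left(13,46 \right)} + j{\left(51,33 \right)}\right) - \frac{1700}{1940} = \left(-38 - 40\right) - \frac{1700}{1940} = \left(-38 - 40\right) - \frac{85}{97} = -78 - \frac{85}{97} = - \frac{7651}{97}$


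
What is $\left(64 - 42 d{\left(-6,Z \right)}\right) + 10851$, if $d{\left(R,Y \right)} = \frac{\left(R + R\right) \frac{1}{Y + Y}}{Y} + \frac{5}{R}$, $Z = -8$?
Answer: $\frac{175263}{16} \approx 10954.0$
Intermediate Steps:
$d{\left(R,Y \right)} = \frac{5}{R} + \frac{R}{Y^{2}}$ ($d{\left(R,Y \right)} = \frac{2 R \frac{1}{2 Y}}{Y} + \frac{5}{R} = \frac{R \frac{1}{Y}}{Y} + \frac{5}{R} = \frac{R}{Y^{2}} + \frac{5}{R} = \frac{5}{R} + \frac{R}{Y^{2}}$)
$\left(64 - 42 d{\left(-6,Z \right)}\right) + 10851 = \left(64 - 42 \left(\frac{5}{-6} - \frac{6}{64}\right)\right) + 10851 = \left(64 - 42 \left(5 \left(- \frac{1}{6}\right) - \frac{3}{32}\right)\right) + 10851 = \left(64 - 42 \left(- \frac{5}{6} - \frac{3}{32}\right)\right) + 10851 = \left(64 - - \frac{623}{16}\right) + 10851 = \left(64 + \frac{623}{16}\right) + 10851 = \frac{1647}{16} + 10851 = \frac{175263}{16}$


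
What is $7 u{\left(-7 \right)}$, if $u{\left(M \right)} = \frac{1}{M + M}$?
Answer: $- \frac{1}{2} \approx -0.5$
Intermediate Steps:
$u{\left(M \right)} = \frac{1}{2 M}$
$7 u{\left(-7 \right)} = 7 \frac{1}{2 \left(-7\right)} = 7 \cdot \frac{1}{2} \left(- \frac{1}{7}\right) = 7 \left(- \frac{1}{14}\right) = - \frac{1}{2}$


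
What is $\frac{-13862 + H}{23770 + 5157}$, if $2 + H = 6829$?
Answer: $- \frac{7035}{28927} \approx -0.2432$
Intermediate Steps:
$H = 6827$ ($H = -2 + 6829 = 6827$)
$\frac{-13862 + H}{23770 + 5157} = \frac{-13862 + 6827}{23770 + 5157} = - \frac{7035}{28927}$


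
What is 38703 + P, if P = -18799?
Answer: 19904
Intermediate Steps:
38703 + P = 38703 - 18799 = 19904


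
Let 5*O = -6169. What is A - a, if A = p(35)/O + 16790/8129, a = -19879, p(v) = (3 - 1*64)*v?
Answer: 997078490664/50147801 ≈ 19883.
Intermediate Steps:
O = -6169/5 (O = (1/5)*(-6169) = -6169/5 ≈ -1233.8)
p(v) = -61*v (p(v) = (3 - 64)*v = -61*v)
A = 190354585/50147801 (A = (-61*35)/(-6169/5) + 16790/8129 = -2135*(-5/6169) + 16790*(1/8129) = 10675/6169 + 16790/8129 = 190354585/50147801 ≈ 3.7959)
A - a = 190354585/50147801 - 1*(-19879) = 190354585/50147801 + 19879 = 997078490664/50147801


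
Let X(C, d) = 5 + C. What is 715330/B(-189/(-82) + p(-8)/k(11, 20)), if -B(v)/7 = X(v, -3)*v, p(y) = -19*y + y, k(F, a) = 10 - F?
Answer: -62465960/11839761 ≈ -5.2759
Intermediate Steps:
p(y) = -18*y
B(v) = -7*v*(5 + v) (B(v) = -7*(5 + v)*v = -7*v*(5 + v))
715330/B(-189/(-82) + p(-8)/k(11, 20)) = 715330/((-7*(-189/(-82) + (-18*(-8))/(10 - 1*11))*(5 + (-189/(-82) + (-18*(-8))/(10 - 1*11))))) = 715330/((-7*(-189*(-1/82) + 144/(10 - 11))*(5 + (-189*(-1/82) + 144/(10 - 11))))) = 715330/((-7*(189/82 + 144/(-1))*(5 + (189/82 + 144/(-1))))) = 715330/((-7*(189/82 + 144*(-1))*(5 + (189/82 + 144*(-1))))) = 715330/((-7*(189/82 - 144)*(5 + (189/82 - 144)))) = 715330/((-7*(-11619/82)*(5 - 11619/82))) = 715330/((-7*(-11619/82)*(-11209/82))) = 715330/(-911661597/6724) = 715330*(-6724/911661597) = -62465960/11839761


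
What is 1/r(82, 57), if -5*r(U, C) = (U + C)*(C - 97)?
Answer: 1/1112 ≈ 0.00089928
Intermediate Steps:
r(U, C) = -(-97 + C)*(C + U)/5 (r(U, C) = -(U + C)*(C - 97)/5 = -(C + U)*(-97 + C)/5 = -(-97 + C)*(C + U)/5)
1/r(82, 57) = 1/(-⅕*57² + (97/5)*57 + (97/5)*82 - ⅕*57*82) = 1/(-⅕*3249 + 5529/5 + 7954/5 - 4674/5) = 1/(-3249/5 + 5529/5 + 7954/5 - 4674/5) = 1/1112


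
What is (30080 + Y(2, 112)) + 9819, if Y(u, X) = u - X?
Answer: 39789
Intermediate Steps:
(30080 + Y(2, 112)) + 9819 = (30080 + (2 - 1*112)) + 9819 = (30080 + (2 - 112)) + 9819 = (30080 - 110) + 9819 = 29970 + 9819 = 39789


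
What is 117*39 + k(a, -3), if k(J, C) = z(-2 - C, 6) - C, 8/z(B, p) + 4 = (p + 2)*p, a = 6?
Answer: 50228/11 ≈ 4566.2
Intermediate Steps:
z(B, p) = 8/(-4 + p*(2 + p)) (z(B, p) = 8/(-4 + (p + 2)*p) = 8/(-4 + (2 + p)*p) = 8/(-4 + p*(2 + p)))
k(J, C) = 2/11 - C (k(J, C) = 8/(-4 + 6² + 2*6) - C = 8/(-4 + 36 + 12) - C = 8/44 - C = 8*(1/44) - C = 2/11 - C)
117*39 + k(a, -3) = 117*39 + (2/11 - 1*(-3)) = 4563 + (2/11 + 3) = 4563 + 35/11 = 50228/11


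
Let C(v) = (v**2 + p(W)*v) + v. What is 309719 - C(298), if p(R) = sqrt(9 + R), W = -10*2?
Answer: 220617 - 298*I*sqrt(11) ≈ 2.2062e+5 - 988.35*I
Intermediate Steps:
W = -20
C(v) = v + v**2 + I*v*sqrt(11) (C(v) = (v**2 + sqrt(9 - 20)*v) + v = (v**2 + sqrt(-11)*v) + v = (v**2 + (I*sqrt(11))*v) + v = (v**2 + I*v*sqrt(11)) + v = v + v**2 + I*v*sqrt(11))
309719 - C(298) = 309719 - 298*(1 + 298 + I*sqrt(11)) = 309719 - 298*(299 + I*sqrt(11)) = 309719 - (89102 + 298*I*sqrt(11)) = 309719 + (-89102 - 298*I*sqrt(11)) = 220617 - 298*I*sqrt(11)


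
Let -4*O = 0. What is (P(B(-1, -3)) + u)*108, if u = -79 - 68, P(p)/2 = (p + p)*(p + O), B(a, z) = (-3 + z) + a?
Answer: 5292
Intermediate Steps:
O = 0 (O = -¼*0 = 0)
B(a, z) = -3 + a + z
P(p) = 4*p² (P(p) = 2*((p + p)*(p + 0)) = 2*((2*p)*p) = 2*(2*p²) = 4*p²)
u = -147
(P(B(-1, -3)) + u)*108 = (4*(-3 - 1 - 3)² - 147)*108 = (4*(-7)² - 147)*108 = (4*49 - 147)*108 = (196 - 147)*108 = 49*108 = 5292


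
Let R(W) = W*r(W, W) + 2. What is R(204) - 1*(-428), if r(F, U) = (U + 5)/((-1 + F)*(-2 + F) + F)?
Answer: 8881468/20605 ≈ 431.03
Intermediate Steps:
r(F, U) = (5 + U)/(F + (-1 + F)*(-2 + F))
R(W) = 2 + W*(5 + W)/(2 + W² - 2*W) (R(W) = W*((5 + W)/(2 + W² - 2*W)) + 2 = W*(5 + W)/(2 + W² - 2*W) + 2 = 2 + W*(5 + W)/(2 + W² - 2*W))
R(204) - 1*(-428) = (4 + 204 + 3*204²)/(2 + 204² - 2*204) - 1*(-428) = (4 + 204 + 3*41616)/(2 + 41616 - 408) + 428 = (4 + 204 + 124848)/41210 + 428 = (1/41210)*125056 + 428 = 62528/20605 + 428 = 8881468/20605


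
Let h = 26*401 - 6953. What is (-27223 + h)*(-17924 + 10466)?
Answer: 177127500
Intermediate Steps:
h = 3473 (h = 10426 - 6953 = 3473)
(-27223 + h)*(-17924 + 10466) = (-27223 + 3473)*(-17924 + 10466) = -23750*(-7458) = 177127500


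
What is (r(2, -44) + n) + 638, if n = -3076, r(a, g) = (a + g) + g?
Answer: -2524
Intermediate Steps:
r(a, g) = a + 2*g
(r(2, -44) + n) + 638 = ((2 + 2*(-44)) - 3076) + 638 = ((2 - 88) - 3076) + 638 = (-86 - 3076) + 638 = -3162 + 638 = -2524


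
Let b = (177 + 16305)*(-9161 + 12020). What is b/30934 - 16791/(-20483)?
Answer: 482860058574/316810561 ≈ 1524.1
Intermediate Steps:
b = 47122038 (b = 16482*2859 = 47122038)
b/30934 - 16791/(-20483) = 47122038/30934 - 16791/(-20483) = 47122038*(1/30934) - 16791*(-1/20483) = 23561019/15467 + 16791/20483 = 482860058574/316810561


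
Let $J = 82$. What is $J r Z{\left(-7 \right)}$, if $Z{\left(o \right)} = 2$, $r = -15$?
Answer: $-2460$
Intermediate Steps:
$J r Z{\left(-7 \right)} = 82 \left(-15\right) 2 = \left(-1230\right) 2 = -2460$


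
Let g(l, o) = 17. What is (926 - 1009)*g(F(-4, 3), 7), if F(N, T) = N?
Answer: -1411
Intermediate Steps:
(926 - 1009)*g(F(-4, 3), 7) = (926 - 1009)*17 = -83*17 = -1411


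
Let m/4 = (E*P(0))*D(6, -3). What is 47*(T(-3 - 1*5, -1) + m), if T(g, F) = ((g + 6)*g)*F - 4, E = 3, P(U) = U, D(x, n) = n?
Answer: -940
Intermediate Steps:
m = 0 (m = 4*((3*0)*(-3)) = 4*(0*(-3)) = 4*0 = 0)
T(g, F) = -4 + F*g*(6 + g) (T(g, F) = ((6 + g)*g)*F - 4 = (g*(6 + g))*F - 4 = F*g*(6 + g) - 4 = -4 + F*g*(6 + g))
47*(T(-3 - 1*5, -1) + m) = 47*((-4 - (-3 - 1*5)**2 + 6*(-1)*(-3 - 1*5)) + 0) = 47*((-4 - (-3 - 5)**2 + 6*(-1)*(-3 - 5)) + 0) = 47*((-4 - 1*(-8)**2 + 6*(-1)*(-8)) + 0) = 47*((-4 - 1*64 + 48) + 0) = 47*((-4 - 64 + 48) + 0) = 47*(-20 + 0) = 47*(-20) = -940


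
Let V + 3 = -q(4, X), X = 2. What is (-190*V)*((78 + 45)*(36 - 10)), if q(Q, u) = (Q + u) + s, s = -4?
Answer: 3038100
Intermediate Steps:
q(Q, u) = -4 + Q + u (q(Q, u) = (Q + u) - 4 = -4 + Q + u)
V = -5 (V = -3 - (-4 + 4 + 2) = -3 - 1*2 = -3 - 2 = -5)
(-190*V)*((78 + 45)*(36 - 10)) = (-190*(-5))*((78 + 45)*(36 - 10)) = 950*(123*26) = 950*3198 = 3038100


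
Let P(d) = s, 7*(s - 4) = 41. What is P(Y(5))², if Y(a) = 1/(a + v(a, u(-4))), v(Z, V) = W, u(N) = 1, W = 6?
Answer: 4761/49 ≈ 97.163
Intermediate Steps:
s = 69/7 (s = 4 + (⅐)*41 = 4 + 41/7 = 69/7 ≈ 9.8571)
v(Z, V) = 6
Y(a) = 1/(6 + a) (Y(a) = 1/(a + 6) = 1/(6 + a))
P(d) = 69/7
P(Y(5))² = (69/7)² = 4761/49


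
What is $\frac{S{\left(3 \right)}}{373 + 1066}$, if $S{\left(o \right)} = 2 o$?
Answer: $\frac{6}{1439} \approx 0.0041696$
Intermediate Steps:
$\frac{S{\left(3 \right)}}{373 + 1066} = \frac{2 \cdot 3}{373 + 1066} = \frac{6}{1439}$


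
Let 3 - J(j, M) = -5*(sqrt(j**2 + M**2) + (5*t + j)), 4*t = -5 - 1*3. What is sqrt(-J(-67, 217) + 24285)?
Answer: sqrt(24667 - 5*sqrt(51578)) ≈ 153.40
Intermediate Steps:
t = -2 (t = (-5 - 1*3)/4 = (-5 - 3)/4 = (1/4)*(-8) = -2)
J(j, M) = -47 + 5*j + 5*sqrt(M**2 + j**2) (J(j, M) = 3 - (-5)*(sqrt(j**2 + M**2) + (5*(-2) + j)) = 3 - (-5)*(sqrt(M**2 + j**2) + (-10 + j)) = 3 - (-5)*(-10 + j + sqrt(M**2 + j**2)) = 3 - (50 - 5*j - 5*sqrt(M**2 + j**2)) = 3 + (-50 + 5*j + 5*sqrt(M**2 + j**2)) = -47 + 5*j + 5*sqrt(M**2 + j**2))
sqrt(-J(-67, 217) + 24285) = sqrt(-(-47 + 5*(-67) + 5*sqrt(217**2 + (-67)**2)) + 24285) = sqrt(-(-47 - 335 + 5*sqrt(47089 + 4489)) + 24285) = sqrt(-(-47 - 335 + 5*sqrt(51578)) + 24285) = sqrt(-(-382 + 5*sqrt(51578)) + 24285) = sqrt((382 - 5*sqrt(51578)) + 24285) = sqrt(24667 - 5*sqrt(51578))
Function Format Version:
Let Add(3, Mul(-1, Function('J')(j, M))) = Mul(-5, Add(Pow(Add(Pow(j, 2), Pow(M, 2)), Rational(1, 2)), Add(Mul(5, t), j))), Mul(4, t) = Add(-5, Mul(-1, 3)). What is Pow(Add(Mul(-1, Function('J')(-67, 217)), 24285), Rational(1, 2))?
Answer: Pow(Add(24667, Mul(-5, Pow(51578, Rational(1, 2)))), Rational(1, 2)) ≈ 153.40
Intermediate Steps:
t = -2 (t = Mul(Rational(1, 4), Add(-5, Mul(-1, 3))) = Mul(Rational(1, 4), Add(-5, -3)) = Mul(Rational(1, 4), -8) = -2)
Function('J')(j, M) = Add(-47, Mul(5, j), Mul(5, Pow(Add(Pow(M, 2), Pow(j, 2)), Rational(1, 2)))) (Function('J')(j, M) = Add(3, Mul(-1, Mul(-5, Add(Pow(Add(Pow(j, 2), Pow(M, 2)), Rational(1, 2)), Add(Mul(5, -2), j))))) = Add(3, Mul(-1, Mul(-5, Add(Pow(Add(Pow(M, 2), Pow(j, 2)), Rational(1, 2)), Add(-10, j))))) = Add(3, Mul(-1, Mul(-5, Add(-10, j, Pow(Add(Pow(M, 2), Pow(j, 2)), Rational(1, 2)))))) = Add(3, Mul(-1, Add(50, Mul(-5, j), Mul(-5, Pow(Add(Pow(M, 2), Pow(j, 2)), Rational(1, 2)))))) = Add(3, Add(-50, Mul(5, j), Mul(5, Pow(Add(Pow(M, 2), Pow(j, 2)), Rational(1, 2))))) = Add(-47, Mul(5, j), Mul(5, Pow(Add(Pow(M, 2), Pow(j, 2)), Rational(1, 2)))))
Pow(Add(Mul(-1, Function('J')(-67, 217)), 24285), Rational(1, 2)) = Pow(Add(Mul(-1, Add(-47, Mul(5, -67), Mul(5, Pow(Add(Pow(217, 2), Pow(-67, 2)), Rational(1, 2))))), 24285), Rational(1, 2)) = Pow(Add(Mul(-1, Add(-47, -335, Mul(5, Pow(Add(47089, 4489), Rational(1, 2))))), 24285), Rational(1, 2)) = Pow(Add(Mul(-1, Add(-47, -335, Mul(5, Pow(51578, Rational(1, 2))))), 24285), Rational(1, 2)) = Pow(Add(Mul(-1, Add(-382, Mul(5, Pow(51578, Rational(1, 2))))), 24285), Rational(1, 2)) = Pow(Add(Add(382, Mul(-5, Pow(51578, Rational(1, 2)))), 24285), Rational(1, 2)) = Pow(Add(24667, Mul(-5, Pow(51578, Rational(1, 2)))), Rational(1, 2))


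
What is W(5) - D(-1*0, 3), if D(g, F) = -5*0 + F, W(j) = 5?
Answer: 2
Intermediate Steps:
D(g, F) = F (D(g, F) = 0 + F = F)
W(5) - D(-1*0, 3) = 5 - 1*3 = 5 - 3 = 2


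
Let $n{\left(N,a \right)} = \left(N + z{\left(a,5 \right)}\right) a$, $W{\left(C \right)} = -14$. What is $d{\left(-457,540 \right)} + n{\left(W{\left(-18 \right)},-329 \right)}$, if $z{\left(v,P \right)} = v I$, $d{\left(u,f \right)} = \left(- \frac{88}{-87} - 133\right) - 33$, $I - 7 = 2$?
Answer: $\frac{85139071}{87} \approx 9.7861 \cdot 10^{5}$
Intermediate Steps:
$I = 9$ ($I = 7 + 2 = 9$)
$d{\left(u,f \right)} = - \frac{14354}{87}$ ($d{\left(u,f \right)} = \left(\left(-88\right) \left(- \frac{1}{87}\right) - 133\right) - 33 = \left(\frac{88}{87} - 133\right) - 33 = - \frac{11483}{87} - 33 = - \frac{14354}{87}$)
$z{\left(v,P \right)} = 9 v$ ($z{\left(v,P \right)} = v 9 = 9 v$)
$n{\left(N,a \right)} = a \left(N + 9 a\right)$ ($n{\left(N,a \right)} = \left(N + 9 a\right) a = a \left(N + 9 a\right)$)
$d{\left(-457,540 \right)} + n{\left(W{\left(-18 \right)},-329 \right)} = - \frac{14354}{87} - 329 \left(-14 + 9 \left(-329\right)\right) = - \frac{14354}{87} - 329 \left(-14 - 2961\right) = - \frac{14354}{87} - -978775 = - \frac{14354}{87} + 978775 = \frac{85139071}{87}$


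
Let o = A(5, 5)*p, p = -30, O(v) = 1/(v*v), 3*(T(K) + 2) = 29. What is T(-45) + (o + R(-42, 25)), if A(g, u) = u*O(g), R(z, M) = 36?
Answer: 113/3 ≈ 37.667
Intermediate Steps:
T(K) = 23/3 (T(K) = -2 + (⅓)*29 = -2 + 29/3 = 23/3)
O(v) = v⁻² (O(v) = 1/(v²) = v⁻²)
A(g, u) = u/g²
o = -6 (o = (5/5²)*(-30) = (5*(1/25))*(-30) = (⅕)*(-30) = -6)
T(-45) + (o + R(-42, 25)) = 23/3 + (-6 + 36) = 23/3 + 30 = 113/3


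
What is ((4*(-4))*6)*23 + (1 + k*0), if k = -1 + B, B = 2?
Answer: -2207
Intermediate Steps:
k = 1 (k = -1 + 2 = 1)
((4*(-4))*6)*23 + (1 + k*0) = ((4*(-4))*6)*23 + (1 + 1*0) = -16*6*23 + (1 + 0) = -96*23 + 1 = -2208 + 1 = -2207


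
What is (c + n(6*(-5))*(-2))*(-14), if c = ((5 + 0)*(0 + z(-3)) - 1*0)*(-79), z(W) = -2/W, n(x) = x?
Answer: 8540/3 ≈ 2846.7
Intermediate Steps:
c = -790/3 (c = ((5 + 0)*(0 - 2/(-3)) - 1*0)*(-79) = (5*(0 - 2*(-1/3)) + 0)*(-79) = (5*(0 + 2/3) + 0)*(-79) = (5*(2/3) + 0)*(-79) = (10/3 + 0)*(-79) = (10/3)*(-79) = -790/3 ≈ -263.33)
(c + n(6*(-5))*(-2))*(-14) = (-790/3 + (6*(-5))*(-2))*(-14) = (-790/3 - 30*(-2))*(-14) = (-790/3 + 60)*(-14) = -610/3*(-14) = 8540/3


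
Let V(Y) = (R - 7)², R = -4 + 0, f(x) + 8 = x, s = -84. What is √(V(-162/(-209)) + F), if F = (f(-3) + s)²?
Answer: √9146 ≈ 95.635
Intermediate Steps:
f(x) = -8 + x
R = -4
V(Y) = 121 (V(Y) = (-4 - 7)² = (-11)² = 121)
F = 9025 (F = ((-8 - 3) - 84)² = (-11 - 84)² = (-95)² = 9025)
√(V(-162/(-209)) + F) = √(121 + 9025) = √9146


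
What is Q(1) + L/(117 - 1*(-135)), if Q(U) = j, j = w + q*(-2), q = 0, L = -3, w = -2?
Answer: -169/84 ≈ -2.0119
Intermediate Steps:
j = -2 (j = -2 + 0*(-2) = -2 + 0 = -2)
Q(U) = -2
Q(1) + L/(117 - 1*(-135)) = -2 - 3/(117 - 1*(-135)) = -2 - 3/(117 + 135) = -2 - 3/252 = -2 + (1/252)*(-3) = -2 - 1/84 = -169/84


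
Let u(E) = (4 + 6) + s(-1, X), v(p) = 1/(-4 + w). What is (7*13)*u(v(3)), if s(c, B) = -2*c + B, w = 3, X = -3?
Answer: 819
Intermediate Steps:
v(p) = -1 (v(p) = 1/(-4 + 3) = 1/(-1) = -1)
s(c, B) = B - 2*c
u(E) = 9 (u(E) = (4 + 6) + (-3 - 2*(-1)) = 10 + (-3 + 2) = 10 - 1 = 9)
(7*13)*u(v(3)) = (7*13)*9 = 91*9 = 819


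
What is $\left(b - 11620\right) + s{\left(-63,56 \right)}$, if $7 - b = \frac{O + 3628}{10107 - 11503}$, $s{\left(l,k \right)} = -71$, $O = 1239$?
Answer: $- \frac{16305997}{1396} \approx -11681.0$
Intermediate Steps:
$b = \frac{14639}{1396}$ ($b = 7 - \frac{1239 + 3628}{10107 - 11503} = 7 - \frac{4867}{-1396} = 7 - 4867 \left(- \frac{1}{1396}\right) = 7 - - \frac{4867}{1396} = 7 + \frac{4867}{1396} = \frac{14639}{1396} \approx 10.486$)
$\left(b - 11620\right) + s{\left(-63,56 \right)} = \left(\frac{14639}{1396} - 11620\right) - 71 = - \frac{16206881}{1396} - 71 = - \frac{16305997}{1396}$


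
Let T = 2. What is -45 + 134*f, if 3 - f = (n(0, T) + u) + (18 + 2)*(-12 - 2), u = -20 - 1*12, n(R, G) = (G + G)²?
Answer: 40021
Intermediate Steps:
n(R, G) = 4*G² (n(R, G) = (2*G)² = 4*G²)
u = -32 (u = -20 - 12 = -32)
f = 299 (f = 3 - ((4*2² - 32) + (18 + 2)*(-12 - 2)) = 3 - ((4*4 - 32) + 20*(-14)) = 3 - ((16 - 32) - 280) = 3 - (-16 - 280) = 3 - 1*(-296) = 3 + 296 = 299)
-45 + 134*f = -45 + 134*299 = -45 + 40066 = 40021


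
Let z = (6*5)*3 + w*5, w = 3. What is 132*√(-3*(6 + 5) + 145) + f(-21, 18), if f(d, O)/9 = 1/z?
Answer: 3/35 + 528*√7 ≈ 1397.0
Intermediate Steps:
z = 105 (z = (6*5)*3 + 3*5 = 30*3 + 15 = 90 + 15 = 105)
f(d, O) = 3/35 (f(d, O) = 9/105 = 9*(1/105) = 3/35)
132*√(-3*(6 + 5) + 145) + f(-21, 18) = 132*√(-3*(6 + 5) + 145) + 3/35 = 132*√(-3*11 + 145) + 3/35 = 132*√(-33 + 145) + 3/35 = 132*√112 + 3/35 = 132*(4*√7) + 3/35 = 528*√7 + 3/35 = 3/35 + 528*√7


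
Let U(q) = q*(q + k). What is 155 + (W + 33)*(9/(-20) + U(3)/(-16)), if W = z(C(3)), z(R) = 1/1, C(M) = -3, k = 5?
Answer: 887/10 ≈ 88.700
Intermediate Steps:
z(R) = 1
W = 1
U(q) = q*(5 + q) (U(q) = q*(q + 5) = q*(5 + q))
155 + (W + 33)*(9/(-20) + U(3)/(-16)) = 155 + (1 + 33)*(9/(-20) + (3*(5 + 3))/(-16)) = 155 + 34*(9*(-1/20) + (3*8)*(-1/16)) = 155 + 34*(-9/20 + 24*(-1/16)) = 155 + 34*(-9/20 - 3/2) = 155 + 34*(-39/20) = 155 - 663/10 = 887/10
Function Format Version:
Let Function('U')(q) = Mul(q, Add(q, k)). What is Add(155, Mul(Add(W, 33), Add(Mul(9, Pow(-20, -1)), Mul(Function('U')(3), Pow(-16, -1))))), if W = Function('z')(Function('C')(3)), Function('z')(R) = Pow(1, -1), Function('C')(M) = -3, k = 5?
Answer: Rational(887, 10) ≈ 88.700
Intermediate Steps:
Function('z')(R) = 1
W = 1
Function('U')(q) = Mul(q, Add(5, q)) (Function('U')(q) = Mul(q, Add(q, 5)) = Mul(q, Add(5, q)))
Add(155, Mul(Add(W, 33), Add(Mul(9, Pow(-20, -1)), Mul(Function('U')(3), Pow(-16, -1))))) = Add(155, Mul(Add(1, 33), Add(Mul(9, Pow(-20, -1)), Mul(Mul(3, Add(5, 3)), Pow(-16, -1))))) = Add(155, Mul(34, Add(Mul(9, Rational(-1, 20)), Mul(Mul(3, 8), Rational(-1, 16))))) = Add(155, Mul(34, Add(Rational(-9, 20), Mul(24, Rational(-1, 16))))) = Add(155, Mul(34, Add(Rational(-9, 20), Rational(-3, 2)))) = Add(155, Mul(34, Rational(-39, 20))) = Add(155, Rational(-663, 10)) = Rational(887, 10)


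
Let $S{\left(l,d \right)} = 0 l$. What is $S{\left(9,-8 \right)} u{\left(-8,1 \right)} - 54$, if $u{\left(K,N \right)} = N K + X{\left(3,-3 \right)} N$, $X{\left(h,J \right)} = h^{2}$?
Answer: $-54$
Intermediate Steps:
$u{\left(K,N \right)} = 9 N + K N$ ($u{\left(K,N \right)} = N K + 3^{2} N = K N + 9 N = 9 N + K N$)
$S{\left(l,d \right)} = 0$
$S{\left(9,-8 \right)} u{\left(-8,1 \right)} - 54 = 0 \cdot 1 \left(9 - 8\right) - 54 = 0 \cdot 1 \cdot 1 - 54 = 0 \cdot 1 - 54 = 0 - 54 = -54$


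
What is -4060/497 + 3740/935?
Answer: -296/71 ≈ -4.1690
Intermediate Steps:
-4060/497 + 3740/935 = -4060*1/497 + 3740*(1/935) = -580/71 + 4 = -296/71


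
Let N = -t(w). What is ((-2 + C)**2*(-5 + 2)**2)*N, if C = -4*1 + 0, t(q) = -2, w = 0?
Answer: 648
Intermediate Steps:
C = -4 (C = -4 + 0 = -4)
N = 2 (N = -1*(-2) = 2)
((-2 + C)**2*(-5 + 2)**2)*N = ((-2 - 4)**2*(-5 + 2)**2)*2 = ((-6)**2*(-3)**2)*2 = (36*9)*2 = 324*2 = 648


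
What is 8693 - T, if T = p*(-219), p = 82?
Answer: 26651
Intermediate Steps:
T = -17958 (T = 82*(-219) = -17958)
8693 - T = 8693 - 1*(-17958) = 8693 + 17958 = 26651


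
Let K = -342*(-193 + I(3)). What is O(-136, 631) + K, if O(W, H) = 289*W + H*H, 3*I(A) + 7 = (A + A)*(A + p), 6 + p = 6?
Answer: 423609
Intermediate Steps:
p = 0 (p = -6 + 6 = 0)
I(A) = -7/3 + 2*A²/3 (I(A) = -7/3 + ((A + A)*(A + 0))/3 = -7/3 + ((2*A)*A)/3 = -7/3 + (2*A²)/3 = -7/3 + 2*A²/3)
O(W, H) = H² + 289*W (O(W, H) = 289*W + H² = H² + 289*W)
K = 64752 (K = -342*(-193 + (-7/3 + (⅔)*3²)) = -342*(-193 + (-7/3 + (⅔)*9)) = -342*(-193 + (-7/3 + 6)) = -342*(-193 + 11/3) = -342*(-568/3) = 64752)
O(-136, 631) + K = (631² + 289*(-136)) + 64752 = (398161 - 39304) + 64752 = 358857 + 64752 = 423609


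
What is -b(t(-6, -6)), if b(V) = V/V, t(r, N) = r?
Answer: -1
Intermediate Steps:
b(V) = 1
-b(t(-6, -6)) = -1*1 = -1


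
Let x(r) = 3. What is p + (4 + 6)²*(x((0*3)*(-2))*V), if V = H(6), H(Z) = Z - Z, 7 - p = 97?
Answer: -90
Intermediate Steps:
p = -90 (p = 7 - 1*97 = 7 - 97 = -90)
H(Z) = 0
V = 0
p + (4 + 6)²*(x((0*3)*(-2))*V) = -90 + (4 + 6)²*(3*0) = -90 + 10²*0 = -90 + 100*0 = -90 + 0 = -90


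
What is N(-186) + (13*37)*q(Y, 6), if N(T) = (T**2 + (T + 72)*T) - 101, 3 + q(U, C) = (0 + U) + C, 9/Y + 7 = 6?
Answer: 52813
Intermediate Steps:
Y = -9 (Y = 9/(-7 + 6) = 9/(-1) = 9*(-1) = -9)
q(U, C) = -3 + C + U (q(U, C) = -3 + ((0 + U) + C) = -3 + (U + C) = -3 + (C + U) = -3 + C + U)
N(T) = -101 + T**2 + T*(72 + T) (N(T) = (T**2 + (72 + T)*T) - 101 = (T**2 + T*(72 + T)) - 101 = -101 + T**2 + T*(72 + T))
N(-186) + (13*37)*q(Y, 6) = (-101 + 2*(-186)**2 + 72*(-186)) + (13*37)*(-3 + 6 - 9) = (-101 + 2*34596 - 13392) + 481*(-6) = (-101 + 69192 - 13392) - 2886 = 55699 - 2886 = 52813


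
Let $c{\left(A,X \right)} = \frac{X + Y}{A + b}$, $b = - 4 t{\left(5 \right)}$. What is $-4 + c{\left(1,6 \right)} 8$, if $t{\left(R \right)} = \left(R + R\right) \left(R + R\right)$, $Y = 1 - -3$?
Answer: $- \frac{1676}{399} \approx -4.2005$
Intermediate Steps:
$Y = 4$ ($Y = 1 + 3 = 4$)
$t{\left(R \right)} = 4 R^{2}$ ($t{\left(R \right)} = 2 R 2 R = 4 R^{2}$)
$b = -400$ ($b = - 4 \cdot 4 \cdot 5^{2} = - 4 \cdot 4 \cdot 25 = \left(-4\right) 100 = -400$)
$c{\left(A,X \right)} = \frac{4 + X}{-400 + A}$ ($c{\left(A,X \right)} = \frac{X + 4}{A - 400} = \frac{4 + X}{-400 + A}$)
$-4 + c{\left(1,6 \right)} 8 = -4 + \frac{4 + 6}{-400 + 1} \cdot 8 = -4 + \frac{1}{-399} \cdot 10 \cdot 8 = -4 + \left(- \frac{1}{399}\right) 10 \cdot 8 = -4 - \frac{80}{399} = - \frac{1676}{399}$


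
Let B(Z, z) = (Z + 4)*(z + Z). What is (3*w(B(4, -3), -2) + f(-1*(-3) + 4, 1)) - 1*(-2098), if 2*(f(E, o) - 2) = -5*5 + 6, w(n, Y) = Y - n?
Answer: 4121/2 ≈ 2060.5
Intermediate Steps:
B(Z, z) = (4 + Z)*(Z + z)
f(E, o) = -15/2 (f(E, o) = 2 + (-5*5 + 6)/2 = 2 + (-25 + 6)/2 = 2 + (1/2)*(-19) = 2 - 19/2 = -15/2)
(3*w(B(4, -3), -2) + f(-1*(-3) + 4, 1)) - 1*(-2098) = (3*(-2 - (4**2 + 4*4 + 4*(-3) + 4*(-3))) - 15/2) - 1*(-2098) = (3*(-2 - (16 + 16 - 12 - 12)) - 15/2) + 2098 = (3*(-2 - 1*8) - 15/2) + 2098 = (3*(-2 - 8) - 15/2) + 2098 = (3*(-10) - 15/2) + 2098 = (-30 - 15/2) + 2098 = -75/2 + 2098 = 4121/2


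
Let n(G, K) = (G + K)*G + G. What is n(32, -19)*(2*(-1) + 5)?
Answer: 1344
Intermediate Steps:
n(G, K) = G + G*(G + K) (n(G, K) = G*(G + K) + G = G + G*(G + K))
n(32, -19)*(2*(-1) + 5) = (32*(1 + 32 - 19))*(2*(-1) + 5) = (32*14)*(-2 + 5) = 448*3 = 1344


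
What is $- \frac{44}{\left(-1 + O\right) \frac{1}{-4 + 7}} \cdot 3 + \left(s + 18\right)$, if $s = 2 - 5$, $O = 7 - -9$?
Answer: $- \frac{57}{5} \approx -11.4$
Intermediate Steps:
$O = 16$ ($O = 7 + 9 = 16$)
$s = -3$ ($s = 2 - 5 = -3$)
$- \frac{44}{\left(-1 + O\right) \frac{1}{-4 + 7}} \cdot 3 + \left(s + 18\right) = - \frac{44}{\left(-1 + 16\right) \frac{1}{-4 + 7}} \cdot 3 + \left(-3 + 18\right) = - \frac{44}{15 \cdot \frac{1}{3}} \cdot 3 + 15 = - \frac{44}{5} \cdot 3 + 15 = \left(-44\right) \frac{1}{5} \cdot 3 + 15 = \left(- \frac{44}{5}\right) 3 + 15 = - \frac{132}{5} + 15 = - \frac{57}{5}$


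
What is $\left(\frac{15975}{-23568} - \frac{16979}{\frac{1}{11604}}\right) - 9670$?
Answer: $- \frac{1547898999341}{7856} \approx -1.9703 \cdot 10^{8}$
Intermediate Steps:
$\left(\frac{15975}{-23568} - \frac{16979}{\frac{1}{11604}}\right) - 9670 = \left(15975 \left(- \frac{1}{23568}\right) - 16979 \frac{1}{\frac{1}{11604}}\right) - 9670 = \left(- \frac{5325}{7856} - 197024316\right) - 9670 = - \frac{1547823031821}{7856} - 9670 = - \frac{1547898999341}{7856}$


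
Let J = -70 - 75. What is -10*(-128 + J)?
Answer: 2730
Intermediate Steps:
J = -145
-10*(-128 + J) = -10*(-128 - 145) = -10*(-273) = 2730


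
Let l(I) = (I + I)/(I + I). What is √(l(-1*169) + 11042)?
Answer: 3*√1227 ≈ 105.09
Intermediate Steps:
l(I) = 1 (l(I) = (2*I)/((2*I)) = (2*I)*(1/(2*I)) = 1)
√(l(-1*169) + 11042) = √(1 + 11042) = √11043 = 3*√1227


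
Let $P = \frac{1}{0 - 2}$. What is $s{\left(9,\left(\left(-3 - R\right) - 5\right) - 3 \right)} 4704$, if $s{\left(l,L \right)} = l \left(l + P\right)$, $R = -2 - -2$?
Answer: $359856$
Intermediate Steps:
$R = 0$ ($R = -2 + 2 = 0$)
$P = - \frac{1}{2}$ ($P = \frac{1}{-2} = - \frac{1}{2} \approx -0.5$)
$s{\left(l,L \right)} = l \left(- \frac{1}{2} + l\right)$ ($s{\left(l,L \right)} = l \left(l - \frac{1}{2}\right) = l \left(- \frac{1}{2} + l\right)$)
$s{\left(9,\left(\left(-3 - R\right) - 5\right) - 3 \right)} 4704 = 9 \left(- \frac{1}{2} + 9\right) 4704 = 9 \cdot \frac{17}{2} \cdot 4704 = \frac{153}{2} \cdot 4704 = 359856$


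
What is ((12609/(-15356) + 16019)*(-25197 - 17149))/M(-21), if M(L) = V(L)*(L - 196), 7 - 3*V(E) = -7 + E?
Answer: 100800618519/376222 ≈ 2.6793e+5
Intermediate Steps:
V(E) = 14/3 - E/3 (V(E) = 7/3 - (-7 + E)/3 = 7/3 + (7/3 - E/3) = 14/3 - E/3)
M(L) = (-196 + L)*(14/3 - L/3) (M(L) = (14/3 - L/3)*(L - 196) = (14/3 - L/3)*(-196 + L) = (-196 + L)*(14/3 - L/3))
((12609/(-15356) + 16019)*(-25197 - 17149))/M(-21) = ((12609/(-15356) + 16019)*(-25197 - 17149))/((-(-196 - 21)*(-14 - 21)/3)) = ((12609*(-1/15356) + 16019)*(-42346))/((-1/3*(-217)*(-35))) = ((-12609/15356 + 16019)*(-42346))/(-7595/3) = ((245975155/15356)*(-42346))*(-3/7595) = -5208031956815/7678*(-3/7595) = 100800618519/376222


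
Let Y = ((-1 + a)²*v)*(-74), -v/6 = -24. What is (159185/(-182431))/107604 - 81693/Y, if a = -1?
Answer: 44545881881447/23242281503616 ≈ 1.9166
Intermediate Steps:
v = 144 (v = -6*(-24) = 144)
Y = -42624 (Y = ((-1 - 1)²*144)*(-74) = ((-2)²*144)*(-74) = (4*144)*(-74) = 576*(-74) = -42624)
(159185/(-182431))/107604 - 81693/Y = (159185/(-182431))/107604 - 81693/(-42624) = (159185*(-1/182431))*(1/107604) - 81693*(-1/42624) = -159185/182431*1/107604 + 9077/4736 = -159185/19630305324 + 9077/4736 = 44545881881447/23242281503616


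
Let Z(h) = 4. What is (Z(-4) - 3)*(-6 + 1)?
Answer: -5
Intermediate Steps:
(Z(-4) - 3)*(-6 + 1) = (4 - 3)*(-6 + 1) = 1*(-5) = -5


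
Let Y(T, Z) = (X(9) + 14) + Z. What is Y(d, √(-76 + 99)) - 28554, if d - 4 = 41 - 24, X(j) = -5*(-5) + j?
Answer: -28506 + √23 ≈ -28501.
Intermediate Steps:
X(j) = 25 + j
d = 21 (d = 4 + (41 - 24) = 4 + 17 = 21)
Y(T, Z) = 48 + Z (Y(T, Z) = ((25 + 9) + 14) + Z = (34 + 14) + Z = 48 + Z)
Y(d, √(-76 + 99)) - 28554 = (48 + √(-76 + 99)) - 28554 = (48 + √23) - 28554 = -28506 + √23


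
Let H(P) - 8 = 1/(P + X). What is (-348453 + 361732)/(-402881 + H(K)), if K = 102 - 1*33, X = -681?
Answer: -1160964/35222611 ≈ -0.032961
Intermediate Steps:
K = 69 (K = 102 - 33 = 69)
H(P) = 8 + 1/(-681 + P) (H(P) = 8 + 1/(P - 681) = 8 + 1/(-681 + P))
(-348453 + 361732)/(-402881 + H(K)) = (-348453 + 361732)/(-402881 + (-5447 + 8*69)/(-681 + 69)) = 13279/(-402881 + (-5447 + 552)/(-612)) = 13279/(-402881 - 1/612*(-4895)) = 13279/(-402881 + 4895/612) = 13279/(-246558277/612) = 13279*(-612/246558277) = -1160964/35222611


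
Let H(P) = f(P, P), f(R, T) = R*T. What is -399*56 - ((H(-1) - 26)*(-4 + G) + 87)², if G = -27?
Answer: -765388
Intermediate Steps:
H(P) = P² (H(P) = P*P = P²)
-399*56 - ((H(-1) - 26)*(-4 + G) + 87)² = -399*56 - (((-1)² - 26)*(-4 - 27) + 87)² = -22344 - ((1 - 26)*(-31) + 87)² = -22344 - (-25*(-31) + 87)² = -22344 - (775 + 87)² = -22344 - 1*862² = -22344 - 1*743044 = -22344 - 743044 = -765388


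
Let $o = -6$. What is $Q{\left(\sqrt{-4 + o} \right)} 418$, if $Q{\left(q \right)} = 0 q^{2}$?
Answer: $0$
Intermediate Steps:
$Q{\left(q \right)} = 0$
$Q{\left(\sqrt{-4 + o} \right)} 418 = 0 \cdot 418 = 0$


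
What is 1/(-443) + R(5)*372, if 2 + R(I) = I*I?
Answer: 3790307/443 ≈ 8556.0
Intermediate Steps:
R(I) = -2 + I**2 (R(I) = -2 + I*I = -2 + I**2)
1/(-443) + R(5)*372 = 1/(-443) + (-2 + 5**2)*372 = -1/443 + (-2 + 25)*372 = -1/443 + 23*372 = -1/443 + 8556 = 3790307/443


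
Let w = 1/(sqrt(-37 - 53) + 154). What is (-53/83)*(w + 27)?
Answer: -17037274/987949 + 159*I*sqrt(10)/1975898 ≈ -17.245 + 0.00025447*I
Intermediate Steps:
w = 1/(154 + 3*I*sqrt(10)) (w = 1/(sqrt(-90) + 154) = 1/(3*I*sqrt(10) + 154) = 1/(154 + 3*I*sqrt(10)) ≈ 0.006469 - 0.00039851*I)
(-53/83)*(w + 27) = (-53/83)*((77/11903 - 3*I*sqrt(10)/23806) + 27) = (-53*1/83)*(321458/11903 - 3*I*sqrt(10)/23806) = -53*(321458/11903 - 3*I*sqrt(10)/23806)/83 = -17037274/987949 + 159*I*sqrt(10)/1975898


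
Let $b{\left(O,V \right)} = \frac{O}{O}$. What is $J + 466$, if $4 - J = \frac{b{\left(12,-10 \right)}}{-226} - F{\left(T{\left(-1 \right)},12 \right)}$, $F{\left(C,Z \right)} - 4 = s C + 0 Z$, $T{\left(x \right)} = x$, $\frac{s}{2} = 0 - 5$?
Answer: $\frac{109385}{226} \approx 484.0$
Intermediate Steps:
$b{\left(O,V \right)} = 1$
$s = -10$ ($s = 2 \left(0 - 5\right) = 2 \left(-5\right) = -10$)
$F{\left(C,Z \right)} = 4 - 10 C$ ($F{\left(C,Z \right)} = 4 + \left(- 10 C + 0 Z\right) = 4 + \left(- 10 C + 0\right) = 4 - 10 C$)
$J = \frac{4069}{226}$ ($J = 4 - \left(1 \frac{1}{-226} - \left(4 - -10\right)\right) = 4 - \left(1 \left(- \frac{1}{226}\right) - \left(4 + 10\right)\right) = 4 - \left(- \frac{1}{226} - 14\right) = 4 - - \frac{3165}{226} = 4 + \frac{3165}{226} = \frac{4069}{226} \approx 18.004$)
$J + 466 = \frac{4069}{226} + 466 = \frac{109385}{226}$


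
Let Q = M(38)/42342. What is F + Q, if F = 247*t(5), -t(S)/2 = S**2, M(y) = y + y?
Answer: -261461812/21171 ≈ -12350.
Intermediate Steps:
M(y) = 2*y
t(S) = -2*S**2
F = -12350 (F = 247*(-2*5**2) = 247*(-2*25) = 247*(-50) = -12350)
Q = 38/21171 (Q = (2*38)/42342 = 76*(1/42342) = 38/21171 ≈ 0.0017949)
F + Q = -12350 + 38/21171 = -261461812/21171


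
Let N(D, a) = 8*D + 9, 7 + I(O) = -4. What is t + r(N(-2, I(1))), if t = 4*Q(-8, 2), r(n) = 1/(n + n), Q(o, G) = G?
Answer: 111/14 ≈ 7.9286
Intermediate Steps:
I(O) = -11 (I(O) = -7 - 4 = -11)
N(D, a) = 9 + 8*D
r(n) = 1/(2*n)
t = 8 (t = 4*2 = 8)
t + r(N(-2, I(1))) = 8 + 1/(2*(9 + 8*(-2))) = 8 + 1/(2*(9 - 16)) = 8 + (½)/(-7) = 8 + (½)*(-⅐) = 8 - 1/14 = 111/14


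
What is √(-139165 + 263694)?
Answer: √124529 ≈ 352.89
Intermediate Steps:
√(-139165 + 263694) = √124529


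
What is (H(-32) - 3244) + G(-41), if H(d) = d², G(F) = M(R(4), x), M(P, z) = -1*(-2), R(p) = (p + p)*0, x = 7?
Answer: -2218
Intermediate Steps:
R(p) = 0 (R(p) = (2*p)*0 = 0)
M(P, z) = 2
G(F) = 2
(H(-32) - 3244) + G(-41) = ((-32)² - 3244) + 2 = (1024 - 3244) + 2 = -2220 + 2 = -2218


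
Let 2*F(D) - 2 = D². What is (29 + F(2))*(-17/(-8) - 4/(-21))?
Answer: 1556/21 ≈ 74.095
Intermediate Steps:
F(D) = 1 + D²/2
(29 + F(2))*(-17/(-8) - 4/(-21)) = (29 + (1 + (½)*2²))*(-17/(-8) - 4/(-21)) = (29 + (1 + (½)*4))*(-17*(-⅛) - 4*(-1/21)) = (29 + (1 + 2))*(17/8 + 4/21) = (29 + 3)*(389/168) = 32*(389/168) = 1556/21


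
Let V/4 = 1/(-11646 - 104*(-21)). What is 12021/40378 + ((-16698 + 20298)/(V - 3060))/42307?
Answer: 3680922715138257/12365209334199826 ≈ 0.29768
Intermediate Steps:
V = -2/4731 (V = 4/(-11646 - 104*(-21)) = 4/(-11646 + 2184) = 4/(-9462) = 4*(-1/9462) = -2/4731 ≈ -0.00042274)
12021/40378 + ((-16698 + 20298)/(V - 3060))/42307 = 12021/40378 + ((-16698 + 20298)/(-2/4731 - 3060))/42307 = 12021*(1/40378) + (3600/(-14476862/4731))*(1/42307) = 12021/40378 + (3600*(-4731/14476862))*(1/42307) = 12021/40378 - 8515800/7238431*1/42307 = 12021/40378 - 8515800/306236300317 = 3680922715138257/12365209334199826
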